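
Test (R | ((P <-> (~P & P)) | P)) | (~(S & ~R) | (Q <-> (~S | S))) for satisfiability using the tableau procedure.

Satisfiable

Initial set: {((R | ((P <-> (~P & P)) | P)) | (~(S & ~R) | (Q <-> (~S | S))))}.
((R | ((P <-> (~P & P)) | P)) | (~(S & ~R) | (Q <-> (~S | S)))): β-rule — branch into (R | ((P <-> (~P & P)) | P))  //  (~(S & ~R) | (Q <-> (~S | S))).
  branch 1 (add (R | ((P <-> (~P & P)) | P))):
    (R | ((P <-> (~P & P)) | P)): β-rule — branch into R  //  ((P <-> (~P & P)) | P).
      branch 1.1 (add R):
        ○ open, literals {R=1}.
      branch 1.2 (add ((P <-> (~P & P)) | P)):
        ((P <-> (~P & P)) | P): β-rule — branch into (P <-> (~P & P))  //  P.
          branch 1.2.1 (add (P <-> (~P & P))):
            (P <-> (~P & P)): β-rule — branch into P, (~P & P)  //  ~P, ~(~P & P).
              branch 1.2.1.1 (add P, (~P & P)):
                (~P & P): α-rule — add ~P, P.
                × closes — contains both P and ~P.
              branch 1.2.1.2 (add ~P, ~(~P & P)):
                ~(~P & P): β-rule — branch into ~~P  //  ~P.
                  branch 1.2.1.2.1 (add ~~P):
                    × closes — contains both P and ~P.
                  branch 1.2.1.2.2 (add ~P):
                    ○ open, literals {P=0}.
          branch 1.2.2 (add P):
            ○ open, literals {P=1}.
  branch 2 (add (~(S & ~R) | (Q <-> (~S | S)))):
    (~(S & ~R) | (Q <-> (~S | S))): β-rule — branch into ~(S & ~R)  //  (Q <-> (~S | S)).
      branch 2.1 (add ~(S & ~R)):
        ~(S & ~R): β-rule — branch into ~S  //  ~~R.
          branch 2.1.1 (add ~S):
            ○ open, literals {S=0}.
          branch 2.1.2 (add ~~R):
            ○ open, literals {R=1}.
      branch 2.2 (add (Q <-> (~S | S))):
        (Q <-> (~S | S)): β-rule — branch into Q, (~S | S)  //  ~Q, ~(~S | S).
          branch 2.2.1 (add Q, (~S | S)):
            (~S | S): β-rule — branch into ~S  //  S.
              branch 2.2.1.1 (add ~S):
                ○ open, literals {Q=1, S=0}.
              branch 2.2.1.2 (add S):
                ○ open, literals {Q=1, S=1}.
          branch 2.2.2 (add ~Q, ~(~S | S)):
            ~(~S | S): α-rule — add ~~S, ~S.
            × closes — contains both S and ~S.
3 branches closed, 7 open.
An open branch gives a satisfying assignment: R=1.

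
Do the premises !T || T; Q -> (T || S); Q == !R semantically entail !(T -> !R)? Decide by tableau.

No

Initial set: {(!T || T); (Q -> (T || S)); (Q == !R); !!(T -> !R)}.
(!T || T): β-rule — branch into !T  //  T.
  branch 1 (add !T):
    (Q -> (T || S)): β-rule — branch into !Q  //  (T || S).
      branch 1.1 (add !Q):
        (Q == !R): β-rule — branch into Q, !R  //  !Q, !!R.
          branch 1.1.1 (add Q, !R):
            × closes — contains both Q and !Q.
          branch 1.1.2 (add !Q, !!R):
            !!(T -> !R): β-rule — branch into !T  //  !R.
              branch 1.1.2.1 (add !T):
                ○ open, literals {Q=false, R=true, T=false}.
              branch 1.1.2.2 (add !R):
                × closes — contains both R and !R.
      branch 1.2 (add (T || S)):
        (Q == !R): β-rule — branch into Q, !R  //  !Q, !!R.
          branch 1.2.1 (add Q, !R):
            !!(T -> !R): β-rule — branch into !T  //  !R.
              branch 1.2.1.1 (add !T):
                (T || S): β-rule — branch into T  //  S.
                  branch 1.2.1.1.1 (add T):
                    × closes — contains both T and !T.
                  branch 1.2.1.1.2 (add S):
                    ○ open, literals {Q=true, R=false, S=true, T=false}.
              branch 1.2.1.2 (add !R):
                (T || S): β-rule — branch into T  //  S.
                  branch 1.2.1.2.1 (add T):
                    × closes — contains both T and !T.
                  branch 1.2.1.2.2 (add S):
                    ○ open, literals {Q=true, R=false, S=true, T=false}.
          branch 1.2.2 (add !Q, !!R):
            !!(T -> !R): β-rule — branch into !T  //  !R.
              branch 1.2.2.1 (add !T):
                (T || S): β-rule — branch into T  //  S.
                  branch 1.2.2.1.1 (add T):
                    × closes — contains both T and !T.
                  branch 1.2.2.1.2 (add S):
                    ○ open, literals {Q=false, R=true, S=true, T=false}.
              branch 1.2.2.2 (add !R):
                × closes — contains both R and !R.
  branch 2 (add T):
    (Q -> (T || S)): β-rule — branch into !Q  //  (T || S).
      branch 2.1 (add !Q):
        (Q == !R): β-rule — branch into Q, !R  //  !Q, !!R.
          branch 2.1.1 (add Q, !R):
            × closes — contains both Q and !Q.
          branch 2.1.2 (add !Q, !!R):
            !!(T -> !R): β-rule — branch into !T  //  !R.
              branch 2.1.2.1 (add !T):
                × closes — contains both T and !T.
              branch 2.1.2.2 (add !R):
                × closes — contains both R and !R.
      branch 2.2 (add (T || S)):
        (Q == !R): β-rule — branch into Q, !R  //  !Q, !!R.
          branch 2.2.1 (add Q, !R):
            !!(T -> !R): β-rule — branch into !T  //  !R.
              branch 2.2.1.1 (add !T):
                × closes — contains both T and !T.
              branch 2.2.1.2 (add !R):
                (T || S): β-rule — branch into T  //  S.
                  branch 2.2.1.2.1 (add T):
                    ○ open, literals {Q=true, R=false, T=true}.
                  branch 2.2.1.2.2 (add S):
                    ○ open, literals {Q=true, R=false, S=true, T=true}.
          branch 2.2.2 (add !Q, !!R):
            !!(T -> !R): β-rule — branch into !T  //  !R.
              branch 2.2.2.1 (add !T):
                × closes — contains both T and !T.
              branch 2.2.2.2 (add !R):
                × closes — contains both R and !R.
12 branches closed, 6 open.
An open branch gives a countermodel: Q=false, R=true, T=false (unmentioned atoms arbitrary); the premises hold there but the conclusion fails.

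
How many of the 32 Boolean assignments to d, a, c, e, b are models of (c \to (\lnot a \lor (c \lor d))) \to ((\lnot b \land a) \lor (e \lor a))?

Initial set: {((c \to (\lnot a \lor (c \lor d))) \to ((\lnot b \land a) \lor (e \lor a)))}.
((c \to (\lnot a \lor (c \lor d))) \to ((\lnot b \land a) \lor (e \lor a))): β-rule — branch into \lnot (c \to (\lnot a \lor (c \lor d)))  //  ((\lnot b \land a) \lor (e \lor a)).
  branch 1 (add \lnot (c \to (\lnot a \lor (c \lor d)))):
    \lnot (c \to (\lnot a \lor (c \lor d))): α-rule — add c, \lnot (\lnot a \lor (c \lor d)).
    \lnot (\lnot a \lor (c \lor d)): α-rule — add \lnot \lnot a, \lnot (c \lor d).
    \lnot (c \lor d): α-rule — add \lnot c, \lnot d.
    × closes — contains both c and \lnot c.
  branch 2 (add ((\lnot b \land a) \lor (e \lor a))):
    ((\lnot b \land a) \lor (e \lor a)): β-rule — branch into (\lnot b \land a)  //  (e \lor a).
      branch 2.1 (add (\lnot b \land a)):
        (\lnot b \land a): α-rule — add \lnot b, a.
        ○ open, literals {a=1, b=0}.
      branch 2.2 (add (e \lor a)):
        (e \lor a): β-rule — branch into e  //  a.
          branch 2.2.1 (add e):
            ○ open, literals {e=1}.
          branch 2.2.2 (add a):
            ○ open, literals {a=1}.
1 branch closed, 3 open.
Each open branch fixes some atoms; the unmentioned ones are free. Counting distinct full assignments: branch {a=1, b=0} (d, c, e) contributes 8 new; branch {e=1} (d, a, c, b) contributes 12 new; branch {a=1} (d, c, e, b) contributes 4 new. Total: 24.

24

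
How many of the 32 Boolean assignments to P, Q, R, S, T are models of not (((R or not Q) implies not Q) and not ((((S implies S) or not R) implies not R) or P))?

Initial set: {not (((R or not Q) implies not Q) and not ((((S implies S) or not R) implies not R) or P))}.
not (((R or not Q) implies not Q) and not ((((S implies S) or not R) implies not R) or P)): β-rule — branch into not ((R or not Q) implies not Q)  //  not not ((((S implies S) or not R) implies not R) or P).
  branch 1 (add not ((R or not Q) implies not Q)):
    not ((R or not Q) implies not Q): α-rule — add (R or not Q), not not Q.
    (R or not Q): β-rule — branch into R  //  not Q.
      branch 1.1 (add R):
        ○ open, literals {Q=T, R=T}.
      branch 1.2 (add not Q):
        × closes — contains both Q and not Q.
  branch 2 (add not not ((((S implies S) or not R) implies not R) or P)):
    not not ((((S implies S) or not R) implies not R) or P): β-rule — branch into (((S implies S) or not R) implies not R)  //  P.
      branch 2.1 (add (((S implies S) or not R) implies not R)):
        (((S implies S) or not R) implies not R): β-rule — branch into not ((S implies S) or not R)  //  not R.
          branch 2.1.1 (add not ((S implies S) or not R)):
            not ((S implies S) or not R): α-rule — add not (S implies S), not not R.
            not (S implies S): α-rule — add S, not S.
            × closes — contains both S and not S.
          branch 2.1.2 (add not R):
            ○ open, literals {R=F}.
      branch 2.2 (add P):
        ○ open, literals {P=T}.
2 branches closed, 3 open.
Each open branch fixes some atoms; the unmentioned ones are free. Counting distinct full assignments: branch {Q=T, R=T} (P, S, T) contributes 8 new; branch {R=F} (P, Q, S, T) contributes 16 new; branch {P=T} (Q, R, S, T) contributes 4 new. Total: 28.

28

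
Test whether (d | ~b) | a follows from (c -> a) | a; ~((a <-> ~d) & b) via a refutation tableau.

Initial set: {T ((c -> a) | a); T ~((a <-> ~d) & b); F ((d | ~b) | a)}.
F ((d | ~b) | a): α-rule — add F (d | ~b), F a.
F (d | ~b): α-rule — add F d, F ~b.
T ((c -> a) | a): β-rule — branch into T (c -> a)  //  T a.
  branch 1 (add T (c -> a)):
    T ~((a <-> ~d) & b): β-rule — branch into F (a <-> ~d)  //  F b.
      branch 1.1 (add F (a <-> ~d)):
        T (c -> a): β-rule — branch into F c  //  T a.
          branch 1.1.1 (add F c):
            F (a <-> ~d): β-rule — branch into T a, F ~d  //  F a, T ~d.
              branch 1.1.1.1 (add T a, F ~d):
                × closes — contains both a and ~a.
              branch 1.1.1.2 (add F a, T ~d):
                ○ open, literals {a=false, b=true, c=false, d=false}.
          branch 1.1.2 (add T a):
            × closes — contains both a and ~a.
      branch 1.2 (add F b):
        × closes — contains both b and ~b.
  branch 2 (add T a):
    × closes — contains both a and ~a.
4 branches closed, 1 open.
An open branch gives a countermodel: a=false, b=true, c=false, d=false (unmentioned atoms arbitrary); the premises hold there but the conclusion fails.

No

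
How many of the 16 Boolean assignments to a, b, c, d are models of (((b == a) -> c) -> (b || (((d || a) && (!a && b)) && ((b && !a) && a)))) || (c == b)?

Initial set: {((((b == a) -> c) -> (b || (((d || a) && (!a && b)) && ((b && !a) && a)))) || (c == b))}.
((((b == a) -> c) -> (b || (((d || a) && (!a && b)) && ((b && !a) && a)))) || (c == b)): β-rule — branch into (((b == a) -> c) -> (b || (((d || a) && (!a && b)) && ((b && !a) && a))))  //  (c == b).
  branch 1 (add (((b == a) -> c) -> (b || (((d || a) && (!a && b)) && ((b && !a) && a))))):
    (((b == a) -> c) -> (b || (((d || a) && (!a && b)) && ((b && !a) && a)))): β-rule — branch into !((b == a) -> c)  //  (b || (((d || a) && (!a && b)) && ((b && !a) && a))).
      branch 1.1 (add !((b == a) -> c)):
        !((b == a) -> c): α-rule — add (b == a), !c.
        (b == a): β-rule — branch into b, a  //  !b, !a.
          branch 1.1.1 (add b, a):
            ○ open, literals {a=T, b=T, c=F}.
          branch 1.1.2 (add !b, !a):
            ○ open, literals {a=F, b=F, c=F}.
      branch 1.2 (add (b || (((d || a) && (!a && b)) && ((b && !a) && a)))):
        (b || (((d || a) && (!a && b)) && ((b && !a) && a))): β-rule — branch into b  //  (((d || a) && (!a && b)) && ((b && !a) && a)).
          branch 1.2.1 (add b):
            ○ open, literals {b=T}.
          branch 1.2.2 (add (((d || a) && (!a && b)) && ((b && !a) && a))):
            (((d || a) && (!a && b)) && ((b && !a) && a)): α-rule — add ((d || a) && (!a && b)), ((b && !a) && a).
            ((d || a) && (!a && b)): α-rule — add (d || a), (!a && b).
            ((b && !a) && a): α-rule — add (b && !a), a.
            (!a && b): α-rule — add !a, b.
            × closes — contains both a and !a.
  branch 2 (add (c == b)):
    (c == b): β-rule — branch into c, b  //  !c, !b.
      branch 2.1 (add c, b):
        ○ open, literals {b=T, c=T}.
      branch 2.2 (add !c, !b):
        ○ open, literals {b=F, c=F}.
1 branch closed, 5 open.
Each open branch fixes some atoms; the unmentioned ones are free. Counting distinct full assignments: branch {a=T, b=T, c=F} (d) contributes 2 new; branch {a=F, b=F, c=F} (d) contributes 2 new; branch {b=T} (a, c, d) contributes 6 new; branch {b=T, c=T} (a, d) contributes 0 new; branch {b=F, c=F} (a, d) contributes 2 new. Total: 12.

12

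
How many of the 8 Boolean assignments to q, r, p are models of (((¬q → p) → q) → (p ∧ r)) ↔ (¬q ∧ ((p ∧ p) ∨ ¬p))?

Initial set: {((((¬q → p) → q) → (p ∧ r)) ↔ (¬q ∧ ((p ∧ p) ∨ ¬p)))}.
((((¬q → p) → q) → (p ∧ r)) ↔ (¬q ∧ ((p ∧ p) ∨ ¬p))): β-rule — branch into (((¬q → p) → q) → (p ∧ r)), (¬q ∧ ((p ∧ p) ∨ ¬p))  //  ¬(((¬q → p) → q) → (p ∧ r)), ¬(¬q ∧ ((p ∧ p) ∨ ¬p)).
  branch 1 (add (((¬q → p) → q) → (p ∧ r)), (¬q ∧ ((p ∧ p) ∨ ¬p))):
    (¬q ∧ ((p ∧ p) ∨ ¬p)): α-rule — add ¬q, ((p ∧ p) ∨ ¬p).
    (((¬q → p) → q) → (p ∧ r)): β-rule — branch into ¬((¬q → p) → q)  //  (p ∧ r).
      branch 1.1 (add ¬((¬q → p) → q)):
        ¬((¬q → p) → q): α-rule — add (¬q → p), ¬q.
        ((p ∧ p) ∨ ¬p): β-rule — branch into (p ∧ p)  //  ¬p.
          branch 1.1.1 (add (p ∧ p)):
            (p ∧ p): α-rule — add p, p.
            (¬q → p): β-rule — branch into ¬¬q  //  p.
              branch 1.1.1.1 (add ¬¬q):
                × closes — contains both q and ¬q.
              branch 1.1.1.2 (add p):
                ○ open, literals {p=1, q=0}.
          branch 1.1.2 (add ¬p):
            (¬q → p): β-rule — branch into ¬¬q  //  p.
              branch 1.1.2.1 (add ¬¬q):
                × closes — contains both q and ¬q.
              branch 1.1.2.2 (add p):
                × closes — contains both p and ¬p.
      branch 1.2 (add (p ∧ r)):
        (p ∧ r): α-rule — add p, r.
        ((p ∧ p) ∨ ¬p): β-rule — branch into (p ∧ p)  //  ¬p.
          branch 1.2.1 (add (p ∧ p)):
            (p ∧ p): α-rule — add p, p.
            ○ open, literals {p=1, q=0, r=1}.
          branch 1.2.2 (add ¬p):
            × closes — contains both p and ¬p.
  branch 2 (add ¬(((¬q → p) → q) → (p ∧ r)), ¬(¬q ∧ ((p ∧ p) ∨ ¬p))):
    ¬(((¬q → p) → q) → (p ∧ r)): α-rule — add ((¬q → p) → q), ¬(p ∧ r).
    ¬(¬q ∧ ((p ∧ p) ∨ ¬p)): β-rule — branch into ¬¬q  //  ¬((p ∧ p) ∨ ¬p).
      branch 2.1 (add ¬¬q):
        ((¬q → p) → q): β-rule — branch into ¬(¬q → p)  //  q.
          branch 2.1.1 (add ¬(¬q → p)):
            ¬(¬q → p): α-rule — add ¬q, ¬p.
            × closes — contains both q and ¬q.
          branch 2.1.2 (add q):
            ¬(p ∧ r): β-rule — branch into ¬p  //  ¬r.
              branch 2.1.2.1 (add ¬p):
                ○ open, literals {p=0, q=1}.
              branch 2.1.2.2 (add ¬r):
                ○ open, literals {q=1, r=0}.
      branch 2.2 (add ¬((p ∧ p) ∨ ¬p)):
        ¬((p ∧ p) ∨ ¬p): α-rule — add ¬(p ∧ p), ¬¬p.
        ((¬q → p) → q): β-rule — branch into ¬(¬q → p)  //  q.
          branch 2.2.1 (add ¬(¬q → p)):
            ¬(¬q → p): α-rule — add ¬q, ¬p.
            × closes — contains both p and ¬p.
          branch 2.2.2 (add q):
            ¬(p ∧ r): β-rule — branch into ¬p  //  ¬r.
              branch 2.2.2.1 (add ¬p):
                × closes — contains both p and ¬p.
              branch 2.2.2.2 (add ¬r):
                ¬(p ∧ p): β-rule — branch into ¬p  //  ¬p.
                  branch 2.2.2.2.1 (add ¬p):
                    × closes — contains both p and ¬p.
                  branch 2.2.2.2.2 (add ¬p):
                    × closes — contains both p and ¬p.
9 branches closed, 4 open.
Each open branch fixes some atoms; the unmentioned ones are free. Counting distinct full assignments: branch {p=1, q=0} (r) contributes 2 new; branch {p=1, q=0, r=1} (none free) contributes 0 new; branch {p=0, q=1} (r) contributes 2 new; branch {q=1, r=0} (p) contributes 1 new. Total: 5.

5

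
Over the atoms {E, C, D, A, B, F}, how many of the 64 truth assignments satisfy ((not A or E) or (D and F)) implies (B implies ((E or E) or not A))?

62

Initial set: {(((not A or E) or (D and F)) implies (B implies ((E or E) or not A)))}.
(((not A or E) or (D and F)) implies (B implies ((E or E) or not A))): β-rule — branch into not ((not A or E) or (D and F))  //  (B implies ((E or E) or not A)).
  branch 1 (add not ((not A or E) or (D and F))):
    not ((not A or E) or (D and F)): α-rule — add not (not A or E), not (D and F).
    not (not A or E): α-rule — add not not A, not E.
    not (D and F): β-rule — branch into not D  //  not F.
      branch 1.1 (add not D):
        ○ open, literals {A=T, D=F, E=F}.
      branch 1.2 (add not F):
        ○ open, literals {A=T, E=F, F=F}.
  branch 2 (add (B implies ((E or E) or not A))):
    (B implies ((E or E) or not A)): β-rule — branch into not B  //  ((E or E) or not A).
      branch 2.1 (add not B):
        ○ open, literals {B=F}.
      branch 2.2 (add ((E or E) or not A)):
        ((E or E) or not A): β-rule — branch into (E or E)  //  not A.
          branch 2.2.1 (add (E or E)):
            (E or E): β-rule — branch into E  //  E.
              branch 2.2.1.1 (add E):
                ○ open, literals {E=T}.
              branch 2.2.1.2 (add E):
                ○ open, literals {E=T}.
          branch 2.2.2 (add not A):
            ○ open, literals {A=F}.
0 branches closed, 6 open.
Each open branch fixes some atoms; the unmentioned ones are free. Counting distinct full assignments: branch {A=T, D=F, E=F} (C, B, F) contributes 8 new; branch {A=T, E=F, F=F} (C, D, B) contributes 4 new; branch {B=F} (E, C, D, A, F) contributes 26 new; branch {E=T} (C, D, A, B, F) contributes 16 new; branch {E=T} (C, D, A, B, F) contributes 0 new; branch {A=F} (E, C, D, B, F) contributes 8 new. Total: 62.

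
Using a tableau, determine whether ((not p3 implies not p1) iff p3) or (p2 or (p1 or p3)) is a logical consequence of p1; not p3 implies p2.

Yes

Initial set: {T p1; T (not p3 implies p2); F (((not p3 implies not p1) iff p3) or (p2 or (p1 or p3)))}.
F (((not p3 implies not p1) iff p3) or (p2 or (p1 or p3))): α-rule — add F ((not p3 implies not p1) iff p3), F (p2 or (p1 or p3)).
F (p2 or (p1 or p3)): α-rule — add F p2, F (p1 or p3).
F (p1 or p3): α-rule — add F p1, F p3.
× closes — contains both p1 and not p1.
All 1 branch closes.
Every branch closed, so the premises entail the conclusion.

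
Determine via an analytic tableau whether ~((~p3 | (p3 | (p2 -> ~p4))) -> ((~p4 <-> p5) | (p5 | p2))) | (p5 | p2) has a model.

Satisfiable

Initial set: {T (~((~p3 | (p3 | (p2 -> ~p4))) -> ((~p4 <-> p5) | (p5 | p2))) | (p5 | p2))}.
T (~((~p3 | (p3 | (p2 -> ~p4))) -> ((~p4 <-> p5) | (p5 | p2))) | (p5 | p2)): β-rule — branch into T ~((~p3 | (p3 | (p2 -> ~p4))) -> ((~p4 <-> p5) | (p5 | p2)))  //  T (p5 | p2).
  branch 1 (add T ~((~p3 | (p3 | (p2 -> ~p4))) -> ((~p4 <-> p5) | (p5 | p2)))):
    T ~((~p3 | (p3 | (p2 -> ~p4))) -> ((~p4 <-> p5) | (p5 | p2))): α-rule — add T (~p3 | (p3 | (p2 -> ~p4))), F ((~p4 <-> p5) | (p5 | p2)).
    F ((~p4 <-> p5) | (p5 | p2)): α-rule — add F (~p4 <-> p5), F (p5 | p2).
    F (p5 | p2): α-rule — add F p5, F p2.
    T (~p3 | (p3 | (p2 -> ~p4))): β-rule — branch into T ~p3  //  T (p3 | (p2 -> ~p4)).
      branch 1.1 (add T ~p3):
        F (~p4 <-> p5): β-rule — branch into T ~p4, F p5  //  F ~p4, T p5.
          branch 1.1.1 (add T ~p4, F p5):
            ○ open, literals {p2=F, p3=F, p4=F, p5=F}.
          branch 1.1.2 (add F ~p4, T p5):
            × closes — contains both p5 and ~p5.
      branch 1.2 (add T (p3 | (p2 -> ~p4))):
        F (~p4 <-> p5): β-rule — branch into T ~p4, F p5  //  F ~p4, T p5.
          branch 1.2.1 (add T ~p4, F p5):
            T (p3 | (p2 -> ~p4)): β-rule — branch into T p3  //  T (p2 -> ~p4).
              branch 1.2.1.1 (add T p3):
                ○ open, literals {p2=F, p3=T, p4=F, p5=F}.
              branch 1.2.1.2 (add T (p2 -> ~p4)):
                T (p2 -> ~p4): β-rule — branch into F p2  //  T ~p4.
                  branch 1.2.1.2.1 (add F p2):
                    ○ open, literals {p2=F, p4=F, p5=F}.
                  branch 1.2.1.2.2 (add T ~p4):
                    ○ open, literals {p2=F, p4=F, p5=F}.
          branch 1.2.2 (add F ~p4, T p5):
            × closes — contains both p5 and ~p5.
  branch 2 (add T (p5 | p2)):
    T (p5 | p2): β-rule — branch into T p5  //  T p2.
      branch 2.1 (add T p5):
        ○ open, literals {p5=T}.
      branch 2.2 (add T p2):
        ○ open, literals {p2=T}.
2 branches closed, 6 open.
An open branch gives a satisfying assignment: p2=F, p3=F, p4=F, p5=F.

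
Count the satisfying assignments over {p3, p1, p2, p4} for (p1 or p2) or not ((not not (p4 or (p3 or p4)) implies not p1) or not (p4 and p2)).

Initial set: {((p1 or p2) or not ((not not (p4 or (p3 or p4)) implies not p1) or not (p4 and p2)))}.
((p1 or p2) or not ((not not (p4 or (p3 or p4)) implies not p1) or not (p4 and p2))): β-rule — branch into (p1 or p2)  //  not ((not not (p4 or (p3 or p4)) implies not p1) or not (p4 and p2)).
  branch 1 (add (p1 or p2)):
    (p1 or p2): β-rule — branch into p1  //  p2.
      branch 1.1 (add p1):
        ○ open, literals {p1=true}.
      branch 1.2 (add p2):
        ○ open, literals {p2=true}.
  branch 2 (add not ((not not (p4 or (p3 or p4)) implies not p1) or not (p4 and p2))):
    not ((not not (p4 or (p3 or p4)) implies not p1) or not (p4 and p2)): α-rule — add not (not not (p4 or (p3 or p4)) implies not p1), not not (p4 and p2).
    not (not not (p4 or (p3 or p4)) implies not p1): α-rule — add not not (p4 or (p3 or p4)), not not p1.
    not not (p4 and p2): α-rule — add p4, p2.
    not not (p4 or (p3 or p4)): drop double negation, giving (p4 or (p3 or p4)).
    (p4 or (p3 or p4)): β-rule — branch into p4  //  (p3 or p4).
      branch 2.1 (add p4):
        ○ open, literals {p1=true, p2=true, p4=true}.
      branch 2.2 (add (p3 or p4)):
        (p3 or p4): β-rule — branch into p3  //  p4.
          branch 2.2.1 (add p3):
            ○ open, literals {p1=true, p2=true, p3=true, p4=true}.
          branch 2.2.2 (add p4):
            ○ open, literals {p1=true, p2=true, p4=true}.
0 branches closed, 5 open.
Each open branch fixes some atoms; the unmentioned ones are free. Counting distinct full assignments: branch {p1=true} (p3, p2, p4) contributes 8 new; branch {p2=true} (p3, p1, p4) contributes 4 new; branch {p1=true, p2=true, p4=true} (p3) contributes 0 new; branch {p1=true, p2=true, p3=true, p4=true} (none free) contributes 0 new; branch {p1=true, p2=true, p4=true} (p3) contributes 0 new. Total: 12.

12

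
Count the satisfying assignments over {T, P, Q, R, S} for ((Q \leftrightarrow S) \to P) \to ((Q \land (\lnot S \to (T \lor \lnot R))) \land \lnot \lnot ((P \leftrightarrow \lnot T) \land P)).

11

Initial set: {T (((Q \leftrightarrow S) \to P) \to ((Q \land (\lnot S \to (T \lor \lnot R))) \land \lnot \lnot ((P \leftrightarrow \lnot T) \land P)))}.
T (((Q \leftrightarrow S) \to P) \to ((Q \land (\lnot S \to (T \lor \lnot R))) \land \lnot \lnot ((P \leftrightarrow \lnot T) \land P))): β-rule — branch into F ((Q \leftrightarrow S) \to P)  //  T ((Q \land (\lnot S \to (T \lor \lnot R))) \land \lnot \lnot ((P \leftrightarrow \lnot T) \land P)).
  branch 1 (add F ((Q \leftrightarrow S) \to P)):
    F ((Q \leftrightarrow S) \to P): α-rule — add T (Q \leftrightarrow S), F P.
    T (Q \leftrightarrow S): β-rule — branch into T Q, T S  //  F Q, F S.
      branch 1.1 (add T Q, T S):
        ○ open, literals {P=F, Q=T, S=T}.
      branch 1.2 (add F Q, F S):
        ○ open, literals {P=F, Q=F, S=F}.
  branch 2 (add T ((Q \land (\lnot S \to (T \lor \lnot R))) \land \lnot \lnot ((P \leftrightarrow \lnot T) \land P))):
    T ((Q \land (\lnot S \to (T \lor \lnot R))) \land \lnot \lnot ((P \leftrightarrow \lnot T) \land P)): α-rule — add T (Q \land (\lnot S \to (T \lor \lnot R))), T \lnot \lnot ((P \leftrightarrow \lnot T) \land P).
    T (Q \land (\lnot S \to (T \lor \lnot R))): α-rule — add T Q, T (\lnot S \to (T \lor \lnot R)).
    T \lnot \lnot ((P \leftrightarrow \lnot T) \land P): drop double negation, giving T ((P \leftrightarrow \lnot T) \land P).
    T ((P \leftrightarrow \lnot T) \land P): α-rule — add T (P \leftrightarrow \lnot T), T P.
    T (\lnot S \to (T \lor \lnot R)): β-rule — branch into F \lnot S  //  T (T \lor \lnot R).
      branch 2.1 (add F \lnot S):
        T (P \leftrightarrow \lnot T): β-rule — branch into T P, T \lnot T  //  F P, F \lnot T.
          branch 2.1.1 (add T P, T \lnot T):
            ○ open, literals {P=T, Q=T, S=T, T=F}.
          branch 2.1.2 (add F P, F \lnot T):
            × closes — contains both P and \lnot P.
      branch 2.2 (add T (T \lor \lnot R)):
        T (P \leftrightarrow \lnot T): β-rule — branch into T P, T \lnot T  //  F P, F \lnot T.
          branch 2.2.1 (add T P, T \lnot T):
            T (T \lor \lnot R): β-rule — branch into T T  //  T \lnot R.
              branch 2.2.1.1 (add T T):
                × closes — contains both T and \lnot T.
              branch 2.2.1.2 (add T \lnot R):
                ○ open, literals {P=T, Q=T, R=F, T=F}.
          branch 2.2.2 (add F P, F \lnot T):
            × closes — contains both P and \lnot P.
3 branches closed, 4 open.
Each open branch fixes some atoms; the unmentioned ones are free. Counting distinct full assignments: branch {P=F, Q=T, S=T} (T, R) contributes 4 new; branch {P=F, Q=F, S=F} (T, R) contributes 4 new; branch {P=T, Q=T, S=T, T=F} (R) contributes 2 new; branch {P=T, Q=T, R=F, T=F} (S) contributes 1 new. Total: 11.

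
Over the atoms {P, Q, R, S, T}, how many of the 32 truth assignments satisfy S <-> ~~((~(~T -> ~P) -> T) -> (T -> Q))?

Initial set: {T (S <-> ~~((~(~T -> ~P) -> T) -> (T -> Q)))}.
T (S <-> ~~((~(~T -> ~P) -> T) -> (T -> Q))): β-rule — branch into T S, T ~~((~(~T -> ~P) -> T) -> (T -> Q))  //  F S, F ~~((~(~T -> ~P) -> T) -> (T -> Q)).
  branch 1 (add T S, T ~~((~(~T -> ~P) -> T) -> (T -> Q))):
    T ~~((~(~T -> ~P) -> T) -> (T -> Q)): drop double negation, giving T ((~(~T -> ~P) -> T) -> (T -> Q)).
    T ((~(~T -> ~P) -> T) -> (T -> Q)): β-rule — branch into F (~(~T -> ~P) -> T)  //  T (T -> Q).
      branch 1.1 (add F (~(~T -> ~P) -> T)):
        F (~(~T -> ~P) -> T): α-rule — add T ~(~T -> ~P), F T.
        T ~(~T -> ~P): α-rule — add T ~T, F ~P.
        ○ open, literals {P=T, S=T, T=F}.
      branch 1.2 (add T (T -> Q)):
        T (T -> Q): β-rule — branch into F T  //  T Q.
          branch 1.2.1 (add F T):
            ○ open, literals {S=T, T=F}.
          branch 1.2.2 (add T Q):
            ○ open, literals {Q=T, S=T}.
  branch 2 (add F S, F ~~((~(~T -> ~P) -> T) -> (T -> Q))):
    F ~~((~(~T -> ~P) -> T) -> (T -> Q)): drop double negation, giving F ((~(~T -> ~P) -> T) -> (T -> Q)).
    F ((~(~T -> ~P) -> T) -> (T -> Q)): α-rule — add T (~(~T -> ~P) -> T), F (T -> Q).
    F (T -> Q): α-rule — add T T, F Q.
    T (~(~T -> ~P) -> T): β-rule — branch into F ~(~T -> ~P)  //  T T.
      branch 2.1 (add F ~(~T -> ~P)):
        F ~(~T -> ~P): β-rule — branch into F ~T  //  T ~P.
          branch 2.1.1 (add F ~T):
            ○ open, literals {Q=F, S=F, T=T}.
          branch 2.1.2 (add T ~P):
            ○ open, literals {P=F, Q=F, S=F, T=T}.
      branch 2.2 (add T T):
        ○ open, literals {Q=F, S=F, T=T}.
0 branches closed, 6 open.
Each open branch fixes some atoms; the unmentioned ones are free. Counting distinct full assignments: branch {P=T, S=T, T=F} (Q, R) contributes 4 new; branch {S=T, T=F} (P, Q, R) contributes 4 new; branch {Q=T, S=T} (P, R, T) contributes 4 new; branch {Q=F, S=F, T=T} (P, R) contributes 4 new; branch {P=F, Q=F, S=F, T=T} (R) contributes 0 new; branch {Q=F, S=F, T=T} (P, R) contributes 0 new. Total: 16.

16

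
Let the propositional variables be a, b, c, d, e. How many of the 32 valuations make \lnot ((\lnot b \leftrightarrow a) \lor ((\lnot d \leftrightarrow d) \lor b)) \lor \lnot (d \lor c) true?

14

Initial set: {(\lnot ((\lnot b \leftrightarrow a) \lor ((\lnot d \leftrightarrow d) \lor b)) \lor \lnot (d \lor c))}.
(\lnot ((\lnot b \leftrightarrow a) \lor ((\lnot d \leftrightarrow d) \lor b)) \lor \lnot (d \lor c)): β-rule — branch into \lnot ((\lnot b \leftrightarrow a) \lor ((\lnot d \leftrightarrow d) \lor b))  //  \lnot (d \lor c).
  branch 1 (add \lnot ((\lnot b \leftrightarrow a) \lor ((\lnot d \leftrightarrow d) \lor b))):
    \lnot ((\lnot b \leftrightarrow a) \lor ((\lnot d \leftrightarrow d) \lor b)): α-rule — add \lnot (\lnot b \leftrightarrow a), \lnot ((\lnot d \leftrightarrow d) \lor b).
    \lnot ((\lnot d \leftrightarrow d) \lor b): α-rule — add \lnot (\lnot d \leftrightarrow d), \lnot b.
    \lnot (\lnot b \leftrightarrow a): β-rule — branch into \lnot b, \lnot a  //  \lnot \lnot b, a.
      branch 1.1 (add \lnot b, \lnot a):
        \lnot (\lnot d \leftrightarrow d): β-rule — branch into \lnot d, \lnot d  //  \lnot \lnot d, d.
          branch 1.1.1 (add \lnot d, \lnot d):
            ○ open, literals {a=0, b=0, d=0}.
          branch 1.1.2 (add \lnot \lnot d, d):
            ○ open, literals {a=0, b=0, d=1}.
      branch 1.2 (add \lnot \lnot b, a):
        × closes — contains both b and \lnot b.
  branch 2 (add \lnot (d \lor c)):
    \lnot (d \lor c): α-rule — add \lnot d, \lnot c.
    ○ open, literals {c=0, d=0}.
1 branch closed, 3 open.
Each open branch fixes some atoms; the unmentioned ones are free. Counting distinct full assignments: branch {a=0, b=0, d=0} (c, e) contributes 4 new; branch {a=0, b=0, d=1} (c, e) contributes 4 new; branch {c=0, d=0} (a, b, e) contributes 6 new. Total: 14.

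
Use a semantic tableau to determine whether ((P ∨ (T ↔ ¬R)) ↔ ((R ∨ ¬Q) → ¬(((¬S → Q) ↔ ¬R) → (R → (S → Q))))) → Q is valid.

Assume the negation and expand:
Initial set: {¬(((P ∨ (T ↔ ¬R)) ↔ ((R ∨ ¬Q) → ¬(((¬S → Q) ↔ ¬R) → (R → (S → Q))))) → Q)}.
¬(((P ∨ (T ↔ ¬R)) ↔ ((R ∨ ¬Q) → ¬(((¬S → Q) ↔ ¬R) → (R → (S → Q))))) → Q): α-rule — add ((P ∨ (T ↔ ¬R)) ↔ ((R ∨ ¬Q) → ¬(((¬S → Q) ↔ ¬R) → (R → (S → Q))))), ¬Q.
((P ∨ (T ↔ ¬R)) ↔ ((R ∨ ¬Q) → ¬(((¬S → Q) ↔ ¬R) → (R → (S → Q))))): β-rule — branch into (P ∨ (T ↔ ¬R)), ((R ∨ ¬Q) → ¬(((¬S → Q) ↔ ¬R) → (R → (S → Q))))  //  ¬(P ∨ (T ↔ ¬R)), ¬((R ∨ ¬Q) → ¬(((¬S → Q) ↔ ¬R) → (R → (S → Q)))).
  branch 1 (add (P ∨ (T ↔ ¬R)), ((R ∨ ¬Q) → ¬(((¬S → Q) ↔ ¬R) → (R → (S → Q))))):
    (P ∨ (T ↔ ¬R)): β-rule — branch into P  //  (T ↔ ¬R).
      branch 1.1 (add P):
        ((R ∨ ¬Q) → ¬(((¬S → Q) ↔ ¬R) → (R → (S → Q)))): β-rule — branch into ¬(R ∨ ¬Q)  //  ¬(((¬S → Q) ↔ ¬R) → (R → (S → Q))).
          branch 1.1.1 (add ¬(R ∨ ¬Q)):
            ¬(R ∨ ¬Q): α-rule — add ¬R, ¬¬Q.
            × closes — contains both Q and ¬Q.
          branch 1.1.2 (add ¬(((¬S → Q) ↔ ¬R) → (R → (S → Q)))):
            ¬(((¬S → Q) ↔ ¬R) → (R → (S → Q))): α-rule — add ((¬S → Q) ↔ ¬R), ¬(R → (S → Q)).
            ¬(R → (S → Q)): α-rule — add R, ¬(S → Q).
            ¬(S → Q): α-rule — add S, ¬Q.
            ((¬S → Q) ↔ ¬R): β-rule — branch into (¬S → Q), ¬R  //  ¬(¬S → Q), ¬¬R.
              branch 1.1.2.1 (add (¬S → Q), ¬R):
                × closes — contains both R and ¬R.
              branch 1.1.2.2 (add ¬(¬S → Q), ¬¬R):
                ¬(¬S → Q): α-rule — add ¬S, ¬Q.
                × closes — contains both S and ¬S.
      branch 1.2 (add (T ↔ ¬R)):
        ((R ∨ ¬Q) → ¬(((¬S → Q) ↔ ¬R) → (R → (S → Q)))): β-rule — branch into ¬(R ∨ ¬Q)  //  ¬(((¬S → Q) ↔ ¬R) → (R → (S → Q))).
          branch 1.2.1 (add ¬(R ∨ ¬Q)):
            ¬(R ∨ ¬Q): α-rule — add ¬R, ¬¬Q.
            × closes — contains both Q and ¬Q.
          branch 1.2.2 (add ¬(((¬S → Q) ↔ ¬R) → (R → (S → Q)))):
            ¬(((¬S → Q) ↔ ¬R) → (R → (S → Q))): α-rule — add ((¬S → Q) ↔ ¬R), ¬(R → (S → Q)).
            ¬(R → (S → Q)): α-rule — add R, ¬(S → Q).
            ¬(S → Q): α-rule — add S, ¬Q.
            (T ↔ ¬R): β-rule — branch into T, ¬R  //  ¬T, ¬¬R.
              branch 1.2.2.1 (add T, ¬R):
                × closes — contains both R and ¬R.
              branch 1.2.2.2 (add ¬T, ¬¬R):
                ((¬S → Q) ↔ ¬R): β-rule — branch into (¬S → Q), ¬R  //  ¬(¬S → Q), ¬¬R.
                  branch 1.2.2.2.1 (add (¬S → Q), ¬R):
                    × closes — contains both R and ¬R.
                  branch 1.2.2.2.2 (add ¬(¬S → Q), ¬¬R):
                    ¬(¬S → Q): α-rule — add ¬S, ¬Q.
                    × closes — contains both S and ¬S.
  branch 2 (add ¬(P ∨ (T ↔ ¬R)), ¬((R ∨ ¬Q) → ¬(((¬S → Q) ↔ ¬R) → (R → (S → Q))))):
    ¬(P ∨ (T ↔ ¬R)): α-rule — add ¬P, ¬(T ↔ ¬R).
    ¬((R ∨ ¬Q) → ¬(((¬S → Q) ↔ ¬R) → (R → (S → Q)))): α-rule — add (R ∨ ¬Q), ¬¬(((¬S → Q) ↔ ¬R) → (R → (S → Q))).
    ¬(T ↔ ¬R): β-rule — branch into T, ¬¬R  //  ¬T, ¬R.
      branch 2.1 (add T, ¬¬R):
        (R ∨ ¬Q): β-rule — branch into R  //  ¬Q.
          branch 2.1.1 (add R):
            ¬¬(((¬S → Q) ↔ ¬R) → (R → (S → Q))): β-rule — branch into ¬((¬S → Q) ↔ ¬R)  //  (R → (S → Q)).
              branch 2.1.1.1 (add ¬((¬S → Q) ↔ ¬R)):
                ¬((¬S → Q) ↔ ¬R): β-rule — branch into (¬S → Q), ¬¬R  //  ¬(¬S → Q), ¬R.
                  branch 2.1.1.1.1 (add (¬S → Q), ¬¬R):
                    (¬S → Q): β-rule — branch into ¬¬S  //  Q.
                      branch 2.1.1.1.1.1 (add ¬¬S):
                        ○ open, literals {P=0, Q=0, R=1, S=1, T=1}.
                      branch 2.1.1.1.1.2 (add Q):
                        × closes — contains both Q and ¬Q.
                  branch 2.1.1.1.2 (add ¬(¬S → Q), ¬R):
                    × closes — contains both R and ¬R.
              branch 2.1.1.2 (add (R → (S → Q))):
                (R → (S → Q)): β-rule — branch into ¬R  //  (S → Q).
                  branch 2.1.1.2.1 (add ¬R):
                    × closes — contains both R and ¬R.
                  branch 2.1.1.2.2 (add (S → Q)):
                    (S → Q): β-rule — branch into ¬S  //  Q.
                      branch 2.1.1.2.2.1 (add ¬S):
                        ○ open, literals {P=0, Q=0, R=1, S=0, T=1}.
                      branch 2.1.1.2.2.2 (add Q):
                        × closes — contains both Q and ¬Q.
          branch 2.1.2 (add ¬Q):
            ¬¬(((¬S → Q) ↔ ¬R) → (R → (S → Q))): β-rule — branch into ¬((¬S → Q) ↔ ¬R)  //  (R → (S → Q)).
              branch 2.1.2.1 (add ¬((¬S → Q) ↔ ¬R)):
                ¬((¬S → Q) ↔ ¬R): β-rule — branch into (¬S → Q), ¬¬R  //  ¬(¬S → Q), ¬R.
                  branch 2.1.2.1.1 (add (¬S → Q), ¬¬R):
                    (¬S → Q): β-rule — branch into ¬¬S  //  Q.
                      branch 2.1.2.1.1.1 (add ¬¬S):
                        ○ open, literals {P=0, Q=0, R=1, S=1, T=1}.
                      branch 2.1.2.1.1.2 (add Q):
                        × closes — contains both Q and ¬Q.
                  branch 2.1.2.1.2 (add ¬(¬S → Q), ¬R):
                    × closes — contains both R and ¬R.
              branch 2.1.2.2 (add (R → (S → Q))):
                (R → (S → Q)): β-rule — branch into ¬R  //  (S → Q).
                  branch 2.1.2.2.1 (add ¬R):
                    × closes — contains both R and ¬R.
                  branch 2.1.2.2.2 (add (S → Q)):
                    (S → Q): β-rule — branch into ¬S  //  Q.
                      branch 2.1.2.2.2.1 (add ¬S):
                        ○ open, literals {P=0, Q=0, R=1, S=0, T=1}.
                      branch 2.1.2.2.2.2 (add Q):
                        × closes — contains both Q and ¬Q.
      branch 2.2 (add ¬T, ¬R):
        (R ∨ ¬Q): β-rule — branch into R  //  ¬Q.
          branch 2.2.1 (add R):
            × closes — contains both R and ¬R.
          branch 2.2.2 (add ¬Q):
            ¬¬(((¬S → Q) ↔ ¬R) → (R → (S → Q))): β-rule — branch into ¬((¬S → Q) ↔ ¬R)  //  (R → (S → Q)).
              branch 2.2.2.1 (add ¬((¬S → Q) ↔ ¬R)):
                ¬((¬S → Q) ↔ ¬R): β-rule — branch into (¬S → Q), ¬¬R  //  ¬(¬S → Q), ¬R.
                  branch 2.2.2.1.1 (add (¬S → Q), ¬¬R):
                    × closes — contains both R and ¬R.
                  branch 2.2.2.1.2 (add ¬(¬S → Q), ¬R):
                    ¬(¬S → Q): α-rule — add ¬S, ¬Q.
                    ○ open, literals {P=0, Q=0, R=0, S=0, T=0}.
              branch 2.2.2.2 (add (R → (S → Q))):
                (R → (S → Q)): β-rule — branch into ¬R  //  (S → Q).
                  branch 2.2.2.2.1 (add ¬R):
                    ○ open, literals {P=0, Q=0, R=0, T=0}.
                  branch 2.2.2.2.2 (add (S → Q)):
                    (S → Q): β-rule — branch into ¬S  //  Q.
                      branch 2.2.2.2.2.1 (add ¬S):
                        ○ open, literals {P=0, Q=0, R=0, S=0, T=0}.
                      branch 2.2.2.2.2.2 (add Q):
                        × closes — contains both Q and ¬Q.
18 branches closed, 7 open.
An open branch gives a countermodel: P=0, Q=0, R=1, S=1, T=1 (unmentioned atoms arbitrary); under it the original formula is false.

Not valid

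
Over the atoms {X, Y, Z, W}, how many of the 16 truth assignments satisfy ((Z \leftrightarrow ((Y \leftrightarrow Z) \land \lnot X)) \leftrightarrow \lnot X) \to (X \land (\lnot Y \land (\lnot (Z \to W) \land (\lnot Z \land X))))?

8

Initial set: {(((Z \leftrightarrow ((Y \leftrightarrow Z) \land \lnot X)) \leftrightarrow \lnot X) \to (X \land (\lnot Y \land (\lnot (Z \to W) \land (\lnot Z \land X)))))}.
(((Z \leftrightarrow ((Y \leftrightarrow Z) \land \lnot X)) \leftrightarrow \lnot X) \to (X \land (\lnot Y \land (\lnot (Z \to W) \land (\lnot Z \land X))))): β-rule — branch into \lnot ((Z \leftrightarrow ((Y \leftrightarrow Z) \land \lnot X)) \leftrightarrow \lnot X)  //  (X \land (\lnot Y \land (\lnot (Z \to W) \land (\lnot Z \land X)))).
  branch 1 (add \lnot ((Z \leftrightarrow ((Y \leftrightarrow Z) \land \lnot X)) \leftrightarrow \lnot X)):
    \lnot ((Z \leftrightarrow ((Y \leftrightarrow Z) \land \lnot X)) \leftrightarrow \lnot X): β-rule — branch into (Z \leftrightarrow ((Y \leftrightarrow Z) \land \lnot X)), \lnot \lnot X  //  \lnot (Z \leftrightarrow ((Y \leftrightarrow Z) \land \lnot X)), \lnot X.
      branch 1.1 (add (Z \leftrightarrow ((Y \leftrightarrow Z) \land \lnot X)), \lnot \lnot X):
        (Z \leftrightarrow ((Y \leftrightarrow Z) \land \lnot X)): β-rule — branch into Z, ((Y \leftrightarrow Z) \land \lnot X)  //  \lnot Z, \lnot ((Y \leftrightarrow Z) \land \lnot X).
          branch 1.1.1 (add Z, ((Y \leftrightarrow Z) \land \lnot X)):
            ((Y \leftrightarrow Z) \land \lnot X): α-rule — add (Y \leftrightarrow Z), \lnot X.
            × closes — contains both X and \lnot X.
          branch 1.1.2 (add \lnot Z, \lnot ((Y \leftrightarrow Z) \land \lnot X)):
            \lnot ((Y \leftrightarrow Z) \land \lnot X): β-rule — branch into \lnot (Y \leftrightarrow Z)  //  \lnot \lnot X.
              branch 1.1.2.1 (add \lnot (Y \leftrightarrow Z)):
                \lnot (Y \leftrightarrow Z): β-rule — branch into Y, \lnot Z  //  \lnot Y, Z.
                  branch 1.1.2.1.1 (add Y, \lnot Z):
                    ○ open, literals {X=true, Y=true, Z=false}.
                  branch 1.1.2.1.2 (add \lnot Y, Z):
                    × closes — contains both Z and \lnot Z.
              branch 1.1.2.2 (add \lnot \lnot X):
                ○ open, literals {X=true, Z=false}.
      branch 1.2 (add \lnot (Z \leftrightarrow ((Y \leftrightarrow Z) \land \lnot X)), \lnot X):
        \lnot (Z \leftrightarrow ((Y \leftrightarrow Z) \land \lnot X)): β-rule — branch into Z, \lnot ((Y \leftrightarrow Z) \land \lnot X)  //  \lnot Z, ((Y \leftrightarrow Z) \land \lnot X).
          branch 1.2.1 (add Z, \lnot ((Y \leftrightarrow Z) \land \lnot X)):
            \lnot ((Y \leftrightarrow Z) \land \lnot X): β-rule — branch into \lnot (Y \leftrightarrow Z)  //  \lnot \lnot X.
              branch 1.2.1.1 (add \lnot (Y \leftrightarrow Z)):
                \lnot (Y \leftrightarrow Z): β-rule — branch into Y, \lnot Z  //  \lnot Y, Z.
                  branch 1.2.1.1.1 (add Y, \lnot Z):
                    × closes — contains both Z and \lnot Z.
                  branch 1.2.1.1.2 (add \lnot Y, Z):
                    ○ open, literals {X=false, Y=false, Z=true}.
              branch 1.2.1.2 (add \lnot \lnot X):
                × closes — contains both X and \lnot X.
          branch 1.2.2 (add \lnot Z, ((Y \leftrightarrow Z) \land \lnot X)):
            ((Y \leftrightarrow Z) \land \lnot X): α-rule — add (Y \leftrightarrow Z), \lnot X.
            (Y \leftrightarrow Z): β-rule — branch into Y, Z  //  \lnot Y, \lnot Z.
              branch 1.2.2.1 (add Y, Z):
                × closes — contains both Z and \lnot Z.
              branch 1.2.2.2 (add \lnot Y, \lnot Z):
                ○ open, literals {X=false, Y=false, Z=false}.
  branch 2 (add (X \land (\lnot Y \land (\lnot (Z \to W) \land (\lnot Z \land X))))):
    (X \land (\lnot Y \land (\lnot (Z \to W) \land (\lnot Z \land X)))): α-rule — add X, (\lnot Y \land (\lnot (Z \to W) \land (\lnot Z \land X))).
    (\lnot Y \land (\lnot (Z \to W) \land (\lnot Z \land X))): α-rule — add \lnot Y, (\lnot (Z \to W) \land (\lnot Z \land X)).
    (\lnot (Z \to W) \land (\lnot Z \land X)): α-rule — add \lnot (Z \to W), (\lnot Z \land X).
    \lnot (Z \to W): α-rule — add Z, \lnot W.
    (\lnot Z \land X): α-rule — add \lnot Z, X.
    × closes — contains both Z and \lnot Z.
6 branches closed, 4 open.
Each open branch fixes some atoms; the unmentioned ones are free. Counting distinct full assignments: branch {X=true, Y=true, Z=false} (W) contributes 2 new; branch {X=true, Z=false} (Y, W) contributes 2 new; branch {X=false, Y=false, Z=true} (W) contributes 2 new; branch {X=false, Y=false, Z=false} (W) contributes 2 new. Total: 8.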